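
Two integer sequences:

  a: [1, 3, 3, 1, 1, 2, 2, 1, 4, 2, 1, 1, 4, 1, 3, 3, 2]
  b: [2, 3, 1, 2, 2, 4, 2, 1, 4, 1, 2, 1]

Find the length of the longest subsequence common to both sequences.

Pick 3 [3,2], then 1 [5,3], then 2 [6,4], then 2 [7,5], then 4 [9,6], then 2 [10,7], then 1 [12,8], then 4 [13,9], then 1 [14,10], then 2 [17,11]; all 10 values appear in both, in order, and the DP table's final entry dp[17][12] is also 10, so no common subsequence is longer.

10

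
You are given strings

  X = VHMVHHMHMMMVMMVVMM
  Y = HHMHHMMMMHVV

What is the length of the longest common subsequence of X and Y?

Pick H [2,2], then M [3,3], then H [5,4], then H [6,5], then M [7,6], then M [9,7], then M [10,8], then M [11,9], then V [15,11], then V [16,12]; all 10 characters appear in both, in order, and the DP table's final entry dp[18][12] is also 10, so no common subsequence is longer.

10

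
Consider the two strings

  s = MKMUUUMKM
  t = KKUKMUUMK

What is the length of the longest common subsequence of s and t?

Taking K at s[2]=t[4], M at s[3]=t[5], U at s[5]=t[6], U at s[6]=t[7], M at s[7]=t[8], K at s[8]=t[9] gives a common subsequence of length 6. dp[9][9] = 6 confirms this is the maximum.

6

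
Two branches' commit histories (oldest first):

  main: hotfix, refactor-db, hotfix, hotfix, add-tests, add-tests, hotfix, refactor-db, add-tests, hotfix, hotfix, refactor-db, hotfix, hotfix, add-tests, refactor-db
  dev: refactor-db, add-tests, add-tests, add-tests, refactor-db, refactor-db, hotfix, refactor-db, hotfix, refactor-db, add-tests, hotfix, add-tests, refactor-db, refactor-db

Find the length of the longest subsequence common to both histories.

Pick refactor-db [2,1]; then add-tests [5,3]; then add-tests [6,4]; then hotfix [7,7]; then refactor-db [8,8]; then hotfix [11,9]; then refactor-db [12,10]; then hotfix [14,12]; then add-tests [15,13]; then refactor-db [16,15]; all 10 commits appear in both, in order, and the DP table's final entry dp[16][15] is also 10, so no common subsequence is longer.

10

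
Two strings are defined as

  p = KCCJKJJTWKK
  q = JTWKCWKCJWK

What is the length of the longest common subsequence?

6

Let dp[i][j] be the LCS length of the first i characters of p and the first j characters of q. dp[i][j] = dp[i-1][j-1]+1 when the i-th and j-th characters match, else max(dp[i-1][j], dp[i][j-1]).
    ·  J  T  W  K  C  W  K  C  J  W  K
 ·  0  0  0  0  0  0  0  0  0  0  0  0
 K  0  0  0  0  1  1  1  1  1  1  1  1
 C  0  0  0  0  1  2  2  2  2  2  2  2
 C  0  0  0  0  1  2  2  2  3  3  3  3
 J  0  1  1  1  1  2  2  2  3  4  4  4
 K  0  1  1  1  2  2  2  3  3  4  4  5
 J  0  1  1  1  2  2  2  3  3  4  4  5
 J  0  1  1  1  2  2  2  3  3  4  4  5
 T  0  1  2  2  2  2  2  3  3  4  4  5
 W  0  1  2  3  3  3  3  3  3  4  5  5
 K  0  1  2  3  4  4  4  4  4  4  5  6
 K  0  1  2  3  4  4  4  5  5  5  5  6
dp[11][11] = 6. One LCS (by backtracking along matches): KCCJWK.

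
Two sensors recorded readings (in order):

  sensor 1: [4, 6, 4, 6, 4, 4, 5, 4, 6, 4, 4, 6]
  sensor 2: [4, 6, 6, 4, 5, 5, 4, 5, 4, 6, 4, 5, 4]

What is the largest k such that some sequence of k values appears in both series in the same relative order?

10

One common subsequence of length 10: 4 at sensor 1[1]=sensor 2[1], then 6 at sensor 1[2]=sensor 2[2], then 6 at sensor 1[4]=sensor 2[3], then 4 at sensor 1[5]=sensor 2[4], then 4 at sensor 1[6]=sensor 2[7], then 5 at sensor 1[7]=sensor 2[8], then 4 at sensor 1[8]=sensor 2[9], then 6 at sensor 1[9]=sensor 2[10], then 4 at sensor 1[10]=sensor 2[11], then 4 at sensor 1[11]=sensor 2[13]. Since dp[12][13] = 10, nothing longer is possible.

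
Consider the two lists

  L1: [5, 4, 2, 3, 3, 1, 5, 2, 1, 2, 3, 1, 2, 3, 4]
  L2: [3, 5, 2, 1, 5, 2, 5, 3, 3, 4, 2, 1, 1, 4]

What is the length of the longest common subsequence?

8

Taking 5 (L1 #1, L2 #5), 2 (L1 #3, L2 #6), 3 (L1 #4, L2 #8), 3 (L1 #5, L2 #9), 2 (L1 #8, L2 #11), 1 (L1 #9, L2 #12), 1 (L1 #12, L2 #13), 4 (L1 #15, L2 #14) gives a common subsequence of length 8. The LCS DP gives dp[15][14] = 8, so this is optimal.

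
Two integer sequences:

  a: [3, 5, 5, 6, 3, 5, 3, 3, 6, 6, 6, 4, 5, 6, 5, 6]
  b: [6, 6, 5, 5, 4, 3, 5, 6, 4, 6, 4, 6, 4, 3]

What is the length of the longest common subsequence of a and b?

Pick 5 at a[2]=b[3]; then 5 at a[3]=b[4]; then 3 at a[5]=b[6]; then 5 at a[6]=b[7]; then 6 at a[9]=b[8]; then 6 at a[10]=b[10]; then 6 at a[11]=b[12]; then 4 at a[12]=b[13]; all 8 values appear in both, in order. dp[16][14] = 8 confirms this is the maximum.

8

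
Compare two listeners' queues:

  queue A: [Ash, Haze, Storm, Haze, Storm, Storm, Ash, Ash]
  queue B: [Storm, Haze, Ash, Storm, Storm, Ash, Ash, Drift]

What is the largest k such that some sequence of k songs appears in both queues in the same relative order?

Match Storm (queue A #3, queue B #1), Haze (queue A #4, queue B #2), Storm (queue A #5, queue B #4), Storm (queue A #6, queue B #5), Ash (queue A #7, queue B #6), Ash (queue A #8, queue B #7) — 6 songs in the same relative order in both. The LCS DP gives dp[8][8] = 6, so this is optimal.

6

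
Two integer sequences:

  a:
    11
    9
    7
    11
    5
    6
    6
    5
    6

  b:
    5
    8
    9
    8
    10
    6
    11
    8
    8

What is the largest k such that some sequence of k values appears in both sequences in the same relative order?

Match 9 at a[2]=b[3], then 11 at a[4]=b[7] — 2 values in the same relative order in both. dp[9][9] = 2 confirms this is the maximum.

2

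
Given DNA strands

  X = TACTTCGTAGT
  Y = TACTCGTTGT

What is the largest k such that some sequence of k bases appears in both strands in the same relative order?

Pick T at X[1]=Y[1]; then A at X[2]=Y[2]; then C at X[3]=Y[3]; then T at X[5]=Y[4]; then C at X[6]=Y[5]; then G at X[7]=Y[6]; then T at X[8]=Y[8]; then G at X[10]=Y[9]; then T at X[11]=Y[10]; all 9 bases appear in both, in order, and the DP table's final entry dp[11][10] is also 9, so no common subsequence is longer.

9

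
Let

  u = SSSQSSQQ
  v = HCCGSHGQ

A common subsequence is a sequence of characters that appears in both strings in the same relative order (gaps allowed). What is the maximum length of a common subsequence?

2

Let dp[i][j] be the LCS length of the first i characters of u and the first j characters of v. dp[i][j] = dp[i-1][j-1]+1 when the i-th and j-th characters match, else max(dp[i-1][j], dp[i][j-1]).
    ·  H  C  C  G  S  H  G  Q
 ·  0  0  0  0  0  0  0  0  0
 S  0  0  0  0  0  1  1  1  1
 S  0  0  0  0  0  1  1  1  1
 S  0  0  0  0  0  1  1  1  1
 Q  0  0  0  0  0  1  1  1  2
 S  0  0  0  0  0  1  1  1  2
 S  0  0  0  0  0  1  1  1  2
 Q  0  0  0  0  0  1  1  1  2
 Q  0  0  0  0  0  1  1  1  2
dp[8][8] = 2. One LCS (by backtracking along matches): SQ.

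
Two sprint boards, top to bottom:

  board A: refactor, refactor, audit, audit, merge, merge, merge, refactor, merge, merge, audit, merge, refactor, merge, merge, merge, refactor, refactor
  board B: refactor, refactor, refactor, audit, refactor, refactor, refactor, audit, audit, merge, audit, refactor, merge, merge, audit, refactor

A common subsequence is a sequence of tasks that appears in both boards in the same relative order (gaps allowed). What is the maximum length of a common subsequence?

One common subsequence of length 10: refactor (board A #1, board B #6), then refactor (board A #2, board B #7), then audit (board A #3, board B #8), then audit (board A #4, board B #9), then merge (board A #5, board B #10), then refactor (board A #8, board B #12), then merge (board A #9, board B #13), then merge (board A #10, board B #14), then audit (board A #11, board B #15), then refactor (board A #18, board B #16). The LCS DP gives dp[18][16] = 10, so this is optimal.

10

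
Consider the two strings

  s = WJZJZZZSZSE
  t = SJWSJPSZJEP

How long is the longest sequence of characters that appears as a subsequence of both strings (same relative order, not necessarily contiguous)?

Let dp[i][j] be the LCS length of the first i characters of s and the first j characters of t. dp[i][j] = dp[i-1][j-1]+1 when the i-th and j-th characters match, else max(dp[i-1][j], dp[i][j-1]).
    ·  S  J  W  S  J  P  S  Z  J  E  P
 ·  0  0  0  0  0  0  0  0  0  0  0  0
 W  0  0  0  1  1  1  1  1  1  1  1  1
 J  0  0  1  1  1  2  2  2  2  2  2  2
 Z  0  0  1  1  1  2  2  2  3  3  3  3
 J  0  0  1  1  1  2  2  2  3  4  4  4
 Z  0  0  1  1  1  2  2  2  3  4  4  4
 Z  0  0  1  1  1  2  2  2  3  4  4  4
 Z  0  0  1  1  1  2  2  2  3  4  4  4
 S  0  1  1  1  2  2  2  3  3  4  4  4
 Z  0  1  1  1  2  2  2  3  4  4  4  4
 S  0  1  1  1  2  2  2  3  4  4  4  4
 E  0  1  1  1  2  2  2  3  4  4  5  5
dp[11][11] = 5. One LCS (by backtracking along matches): WJZJE.

5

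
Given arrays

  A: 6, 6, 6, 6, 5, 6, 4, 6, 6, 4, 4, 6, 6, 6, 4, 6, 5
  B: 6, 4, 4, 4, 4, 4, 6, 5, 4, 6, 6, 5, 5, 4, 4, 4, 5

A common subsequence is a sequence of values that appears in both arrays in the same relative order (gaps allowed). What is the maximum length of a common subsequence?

10

Pick 6 [1,1] → 6 [4,7] → 5 [5,8] → 4 [7,9] → 6 [8,10] → 6 [9,11] → 4 [10,14] → 4 [11,15] → 4 [15,16] → 5 [17,17]; all 10 values appear in both, in order. Since dp[17][17] = 10, nothing longer is possible.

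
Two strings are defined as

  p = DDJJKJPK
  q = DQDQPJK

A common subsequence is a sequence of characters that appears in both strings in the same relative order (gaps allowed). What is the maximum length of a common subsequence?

4

Let dp[i][j] be the LCS length of the first i characters of p and the first j characters of q. dp[i][j] = dp[i-1][j-1]+1 when the i-th and j-th characters match, else max(dp[i-1][j], dp[i][j-1]).
    ·  D  Q  D  Q  P  J  K
 ·  0  0  0  0  0  0  0  0
 D  0  1  1  1  1  1  1  1
 D  0  1  1  2  2  2  2  2
 J  0  1  1  2  2  2  3  3
 J  0  1  1  2  2  2  3  3
 K  0  1  1  2  2  2  3  4
 J  0  1  1  2  2  2  3  4
 P  0  1  1  2  2  3  3  4
 K  0  1  1  2  2  3  3  4
dp[8][7] = 4. One LCS (by backtracking along matches): DDJK.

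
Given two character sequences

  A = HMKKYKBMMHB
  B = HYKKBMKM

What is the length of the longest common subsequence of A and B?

6

Pick H at A[1]=B[1] → K at A[4]=B[3] → K at A[6]=B[4] → B at A[7]=B[5] → M at A[8]=B[6] → M at A[9]=B[8]; all 6 characters appear in both, in order. dp[11][8] = 6 confirms this is the maximum.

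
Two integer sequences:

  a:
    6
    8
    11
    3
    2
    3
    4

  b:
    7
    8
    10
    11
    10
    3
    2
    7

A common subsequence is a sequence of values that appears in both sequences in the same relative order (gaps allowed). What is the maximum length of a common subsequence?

4

Taking 8 at a[2]=b[2], 11 at a[3]=b[4], 3 at a[4]=b[6], 2 at a[5]=b[7] gives a common subsequence of length 4, and the DP table's final entry dp[7][8] is also 4, so no common subsequence is longer.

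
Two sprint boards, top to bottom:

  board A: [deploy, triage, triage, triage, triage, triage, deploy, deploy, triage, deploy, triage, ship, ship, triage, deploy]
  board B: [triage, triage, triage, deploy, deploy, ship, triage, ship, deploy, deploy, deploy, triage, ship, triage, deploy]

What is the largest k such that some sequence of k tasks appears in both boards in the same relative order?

11

Match triage at board A[2]=board B[1], then triage at board A[3]=board B[2], then triage at board A[4]=board B[3], then triage at board A[5]=board B[7], then deploy at board A[7]=board B[9], then deploy at board A[8]=board B[10], then deploy at board A[10]=board B[11], then triage at board A[11]=board B[12], then ship at board A[13]=board B[13], then triage at board A[14]=board B[14], then deploy at board A[15]=board B[15] — 11 tasks in the same relative order in both. Since dp[15][15] = 11, nothing longer is possible.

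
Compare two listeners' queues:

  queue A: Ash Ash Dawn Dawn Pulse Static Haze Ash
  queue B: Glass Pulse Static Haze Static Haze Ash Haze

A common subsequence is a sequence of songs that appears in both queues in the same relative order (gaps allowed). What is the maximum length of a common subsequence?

4

Pick Pulse at queue A[5]=queue B[2], Static at queue A[6]=queue B[5], Haze at queue A[7]=queue B[6], Ash at queue A[8]=queue B[7]; all 4 songs appear in both, in order. Since dp[8][8] = 4, nothing longer is possible.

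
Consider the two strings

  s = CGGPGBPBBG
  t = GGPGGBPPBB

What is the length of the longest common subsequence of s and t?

8

Match G at s[2]=t[1] → G at s[3]=t[2] → P at s[4]=t[3] → G at s[5]=t[5] → B at s[6]=t[6] → P at s[7]=t[8] → B at s[8]=t[9] → B at s[9]=t[10] — 8 characters in the same relative order in both, and the DP table's final entry dp[10][10] is also 8, so no common subsequence is longer.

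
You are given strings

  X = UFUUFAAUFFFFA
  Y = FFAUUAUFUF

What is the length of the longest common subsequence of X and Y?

Let dp[i][j] be the LCS length of the first i characters of X and the first j characters of Y. dp[i][j] = dp[i-1][j-1]+1 when the i-th and j-th characters match, else max(dp[i-1][j], dp[i][j-1]).
    ·  F  F  A  U  U  A  U  F  U  F
 ·  0  0  0  0  0  0  0  0  0  0  0
 U  0  0  0  0  1  1  1  1  1  1  1
 F  0  1  1  1  1  1  1  1  2  2  2
 U  0  1  1  1  2  2  2  2  2  3  3
 U  0  1  1  1  2  3  3  3  3  3  3
 F  0  1  2  2  2  3  3  3  4  4  4
 A  0  1  2  3  3  3  4  4  4  4  4
 A  0  1  2  3  3  3  4  4  4  4  4
 U  0  1  2  3  4  4  4  5  5  5  5
 F  0  1  2  3  4  4  4  5  6  6  6
 F  0  1  2  3  4  4  4  5  6  6  7
 F  0  1  2  3  4  4  4  5  6  6  7
 F  0  1  2  3  4  4  4  5  6  6  7
 A  0  1  2  3  4  4  5  5  6  6  7
dp[13][10] = 7. One LCS (by backtracking along matches): FUUAUFF.

7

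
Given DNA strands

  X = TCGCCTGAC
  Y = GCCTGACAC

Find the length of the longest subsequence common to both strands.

Pick G [3,1]; then C [4,2]; then C [5,3]; then T [6,4]; then G [7,5]; then A [8,8]; then C [9,9]; all 7 bases appear in both, in order. The LCS DP gives dp[9][9] = 7, so this is optimal.

7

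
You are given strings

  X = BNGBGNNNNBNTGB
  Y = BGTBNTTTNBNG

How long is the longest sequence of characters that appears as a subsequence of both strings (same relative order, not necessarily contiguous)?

Pick B at X[1]=Y[1], then G at X[3]=Y[2], then B at X[4]=Y[4], then N at X[6]=Y[5], then N at X[9]=Y[9], then B at X[10]=Y[10], then N at X[11]=Y[11], then G at X[13]=Y[12]; all 8 characters appear in both, in order. The LCS DP gives dp[14][12] = 8, so this is optimal.

8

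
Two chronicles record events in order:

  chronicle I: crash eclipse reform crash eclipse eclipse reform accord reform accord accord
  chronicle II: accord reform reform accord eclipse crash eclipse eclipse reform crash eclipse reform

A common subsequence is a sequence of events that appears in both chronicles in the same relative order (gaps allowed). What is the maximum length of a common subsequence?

6

One common subsequence of length 6: crash [1,6], eclipse [2,8], reform [3,9], crash [4,10], eclipse [6,11], reform [9,12], and the DP table's final entry dp[11][12] is also 6, so no common subsequence is longer.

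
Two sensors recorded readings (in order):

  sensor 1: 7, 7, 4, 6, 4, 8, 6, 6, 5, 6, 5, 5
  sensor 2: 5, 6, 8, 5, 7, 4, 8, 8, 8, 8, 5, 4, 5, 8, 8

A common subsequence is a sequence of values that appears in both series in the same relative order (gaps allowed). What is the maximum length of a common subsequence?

One common subsequence of length 5: 7 [2,5] → 4 [3,6] → 8 [6,10] → 5 [9,11] → 5 [11,13]. The LCS DP gives dp[12][15] = 5, so this is optimal.

5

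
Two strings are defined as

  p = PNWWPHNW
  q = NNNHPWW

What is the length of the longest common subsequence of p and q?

3

Let dp[i][j] be the LCS length of the first i characters of p and the first j characters of q. dp[i][j] = dp[i-1][j-1]+1 when the i-th and j-th characters match, else max(dp[i-1][j], dp[i][j-1]).
    ·  N  N  N  H  P  W  W
 ·  0  0  0  0  0  0  0  0
 P  0  0  0  0  0  1  1  1
 N  0  1  1  1  1  1  1  1
 W  0  1  1  1  1  1  2  2
 W  0  1  1  1  1  1  2  3
 P  0  1  1  1  1  2  2  3
 H  0  1  1  1  2  2  2  3
 N  0  1  2  2  2  2  2  3
 W  0  1  2  2  2  2  3  3
dp[8][7] = 3. One LCS (by backtracking along matches): PWW.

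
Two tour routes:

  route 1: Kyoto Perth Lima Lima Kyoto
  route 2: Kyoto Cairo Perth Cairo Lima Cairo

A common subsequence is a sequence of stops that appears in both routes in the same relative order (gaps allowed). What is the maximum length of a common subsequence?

3

One common subsequence of length 3: Kyoto at route 1[1]=route 2[1]; then Perth at route 1[2]=route 2[3]; then Lima at route 1[3]=route 2[5]. dp[5][6] = 3 confirms this is the maximum.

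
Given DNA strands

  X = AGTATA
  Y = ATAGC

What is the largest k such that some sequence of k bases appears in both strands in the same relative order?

3

Match A at X[1]=Y[1], T at X[3]=Y[2], A at X[4]=Y[3] — 3 bases in the same relative order in both. dp[6][5] = 3 confirms this is the maximum.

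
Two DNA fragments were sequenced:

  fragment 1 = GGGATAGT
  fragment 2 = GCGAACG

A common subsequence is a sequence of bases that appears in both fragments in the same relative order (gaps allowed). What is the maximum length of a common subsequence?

Let dp[i][j] be the LCS length of the first i bases of fragment 1 and the first j bases of fragment 2. dp[i][j] = dp[i-1][j-1]+1 when the i-th and j-th bases match, else max(dp[i-1][j], dp[i][j-1]).
    ·  G  C  G  A  A  C  G
 ·  0  0  0  0  0  0  0  0
 G  0  1  1  1  1  1  1  1
 G  0  1  1  2  2  2  2  2
 G  0  1  1  2  2  2  2  3
 A  0  1  1  2  3  3  3  3
 T  0  1  1  2  3  3  3  3
 A  0  1  1  2  3  4  4  4
 G  0  1  1  2  3  4  4  5
 T  0  1  1  2  3  4  4  5
dp[8][7] = 5. One LCS (by backtracking along matches): GGAAG.

5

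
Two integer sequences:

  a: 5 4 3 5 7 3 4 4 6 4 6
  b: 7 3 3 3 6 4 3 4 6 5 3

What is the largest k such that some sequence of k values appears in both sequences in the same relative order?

5

Let dp[i][j] be the LCS length of the first i values of a and the first j values of b. dp[i][j] = dp[i-1][j-1]+1 when the i-th and j-th values match, else max(dp[i-1][j], dp[i][j-1]).
    ·  7  3  3  3  6  4  3  4  6  5  3
 ·  0  0  0  0  0  0  0  0  0  0  0  0
 5  0  0  0  0  0  0  0  0  0  0  1  1
 4  0  0  0  0  0  0  1  1  1  1  1  1
 3  0  0  1  1  1  1  1  2  2  2  2  2
 5  0  0  1  1  1  1  1  2  2  2  3  3
 7  0  1  1  1  1  1  1  2  2  2  3  3
 3  0  1  2  2  2  2  2  2  2  2  3  4
 4  0  1  2  2  2  2  3  3  3  3  3  4
 4  0  1  2  2  2  2  3  3  4  4  4  4
 6  0  1  2  2  2  3  3  3  4  5  5  5
 4  0  1  2  2  2  3  4  4  4  5  5  5
 6  0  1  2  2  2  3  4  4  4  5  5  5
dp[11][11] = 5. One LCS (by backtracking along matches): 3, 3, 4, 4, 6.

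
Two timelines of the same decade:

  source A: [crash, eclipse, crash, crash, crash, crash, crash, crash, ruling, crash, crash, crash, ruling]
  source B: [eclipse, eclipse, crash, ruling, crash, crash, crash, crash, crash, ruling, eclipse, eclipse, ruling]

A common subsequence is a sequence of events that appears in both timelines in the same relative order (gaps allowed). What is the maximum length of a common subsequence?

Pick eclipse (source A #2, source B #2), crash (source A #3, source B #3), crash (source A #4, source B #5), crash (source A #5, source B #6), crash (source A #6, source B #7), crash (source A #7, source B #8), crash (source A #8, source B #9), ruling (source A #9, source B #10), ruling (source A #13, source B #13); all 9 events appear in both, in order. dp[13][13] = 9 confirms this is the maximum.

9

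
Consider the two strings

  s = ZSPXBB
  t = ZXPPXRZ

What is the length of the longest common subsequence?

3

One common subsequence of length 3: Z at s[1]=t[1] → P at s[3]=t[4] → X at s[4]=t[5], and the DP table's final entry dp[6][7] is also 3, so no common subsequence is longer.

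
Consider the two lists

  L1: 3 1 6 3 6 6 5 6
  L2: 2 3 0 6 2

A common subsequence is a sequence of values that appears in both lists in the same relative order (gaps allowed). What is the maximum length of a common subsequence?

2

Match 3 [1,2], 6 [3,4] — 2 values in the same relative order in both. The LCS DP gives dp[8][5] = 2, so this is optimal.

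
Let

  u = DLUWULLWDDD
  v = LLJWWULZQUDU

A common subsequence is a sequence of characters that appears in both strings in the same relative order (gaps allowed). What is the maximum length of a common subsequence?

5

Let dp[i][j] be the LCS length of the first i characters of u and the first j characters of v. dp[i][j] = dp[i-1][j-1]+1 when the i-th and j-th characters match, else max(dp[i-1][j], dp[i][j-1]).
    ·  L  L  J  W  W  U  L  Z  Q  U  D  U
 ·  0  0  0  0  0  0  0  0  0  0  0  0  0
 D  0  0  0  0  0  0  0  0  0  0  0  1  1
 L  0  1  1  1  1  1  1  1  1  1  1  1  1
 U  0  1  1  1  1  1  2  2  2  2  2  2  2
 W  0  1  1  1  2  2  2  2  2  2  2  2  2
 U  0  1  1  1  2  2  3  3  3  3  3  3  3
 L  0  1  2  2  2  2  3  4  4  4  4  4  4
 L  0  1  2  2  2  2  3  4  4  4  4  4  4
 W  0  1  2  2  3  3  3  4  4  4  4  4  4
 D  0  1  2  2  3  3  3  4  4  4  4  5  5
 D  0  1  2  2  3  3  3  4  4  4  4  5  5
 D  0  1  2  2  3  3  3  4  4  4  4  5  5
dp[11][12] = 5. One LCS (by backtracking along matches): LWULD.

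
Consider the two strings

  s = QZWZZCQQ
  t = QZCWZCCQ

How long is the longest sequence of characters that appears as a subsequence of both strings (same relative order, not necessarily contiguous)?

6

Let dp[i][j] be the LCS length of the first i characters of s and the first j characters of t. dp[i][j] = dp[i-1][j-1]+1 when the i-th and j-th characters match, else max(dp[i-1][j], dp[i][j-1]).
    ·  Q  Z  C  W  Z  C  C  Q
 ·  0  0  0  0  0  0  0  0  0
 Q  0  1  1  1  1  1  1  1  1
 Z  0  1  2  2  2  2  2  2  2
 W  0  1  2  2  3  3  3  3  3
 Z  0  1  2  2  3  4  4  4  4
 Z  0  1  2  2  3  4  4  4  4
 C  0  1  2  3  3  4  5  5  5
 Q  0  1  2  3  3  4  5  5  6
 Q  0  1  2  3  3  4  5  5  6
dp[8][8] = 6. One LCS (by backtracking along matches): QZWZCQ.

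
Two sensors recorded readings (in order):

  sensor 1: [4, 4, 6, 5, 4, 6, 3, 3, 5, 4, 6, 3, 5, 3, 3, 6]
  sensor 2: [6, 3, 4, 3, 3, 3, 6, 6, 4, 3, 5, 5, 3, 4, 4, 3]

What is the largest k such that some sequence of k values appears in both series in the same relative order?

9

One common subsequence of length 9: 6 at sensor 1[3]=sensor 2[1], 4 at sensor 1[5]=sensor 2[3], 3 at sensor 1[7]=sensor 2[5], 3 at sensor 1[8]=sensor 2[6], 4 at sensor 1[10]=sensor 2[9], 3 at sensor 1[12]=sensor 2[10], 5 at sensor 1[13]=sensor 2[12], 3 at sensor 1[14]=sensor 2[13], 3 at sensor 1[15]=sensor 2[16]. dp[16][16] = 9 confirms this is the maximum.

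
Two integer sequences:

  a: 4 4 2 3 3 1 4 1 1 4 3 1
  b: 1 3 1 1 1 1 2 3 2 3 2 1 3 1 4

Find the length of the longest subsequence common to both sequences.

6

Taking 2 at a[3]=b[7], then 3 at a[4]=b[8], then 3 at a[5]=b[10], then 1 at a[6]=b[12], then 1 at a[9]=b[14], then 4 at a[10]=b[15] gives a common subsequence of length 6. Since dp[12][15] = 6, nothing longer is possible.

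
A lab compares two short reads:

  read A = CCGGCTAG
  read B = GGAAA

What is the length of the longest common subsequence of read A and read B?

3

One common subsequence of length 3: G [3,1] → G [4,2] → A [7,5], and the DP table's final entry dp[8][5] is also 3, so no common subsequence is longer.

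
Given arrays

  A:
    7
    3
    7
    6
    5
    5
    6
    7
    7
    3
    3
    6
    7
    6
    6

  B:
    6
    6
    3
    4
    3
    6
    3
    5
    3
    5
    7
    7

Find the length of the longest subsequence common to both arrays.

6

Match 3 [2,5]; then 6 [4,6]; then 5 [5,8]; then 5 [6,10]; then 7 [9,11]; then 7 [13,12] — 6 values in the same relative order in both. The LCS DP gives dp[15][12] = 6, so this is optimal.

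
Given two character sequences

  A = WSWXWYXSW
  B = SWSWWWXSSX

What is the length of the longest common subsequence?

6

One common subsequence of length 6: W at A[1]=B[2], S at A[2]=B[3], W at A[3]=B[5], W at A[5]=B[6], X at A[7]=B[7], S at A[8]=B[9], and the DP table's final entry dp[9][10] is also 6, so no common subsequence is longer.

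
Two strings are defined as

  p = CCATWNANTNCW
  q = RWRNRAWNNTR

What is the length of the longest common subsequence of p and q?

Let dp[i][j] be the LCS length of the first i characters of p and the first j characters of q. dp[i][j] = dp[i-1][j-1]+1 when the i-th and j-th characters match, else max(dp[i-1][j], dp[i][j-1]).
    ·  R  W  R  N  R  A  W  N  N  T  R
 ·  0  0  0  0  0  0  0  0  0  0  0  0
 C  0  0  0  0  0  0  0  0  0  0  0  0
 C  0  0  0  0  0  0  0  0  0  0  0  0
 A  0  0  0  0  0  0  1  1  1  1  1  1
 T  0  0  0  0  0  0  1  1  1  1  2  2
 W  0  0  1  1  1  1  1  2  2  2  2  2
 N  0  0  1  1  2  2  2  2  3  3  3  3
 A  0  0  1  1  2  2  3  3  3  3  3  3
 N  0  0  1  1  2  2  3  3  4  4  4  4
 T  0  0  1  1  2  2  3  3  4  4  5  5
 N  0  0  1  1  2  2  3  3  4  5  5  5
 C  0  0  1  1  2  2  3  3  4  5  5  5
 W  0  0  1  1  2  2  3  4  4  5  5  5
dp[12][11] = 5. One LCS (by backtracking along matches): AWNNT.

5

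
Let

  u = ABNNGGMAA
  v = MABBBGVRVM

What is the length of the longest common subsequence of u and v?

Match A [1,2], then B [2,5], then G [5,6], then M [7,10] — 4 characters in the same relative order in both. Since dp[9][10] = 4, nothing longer is possible.

4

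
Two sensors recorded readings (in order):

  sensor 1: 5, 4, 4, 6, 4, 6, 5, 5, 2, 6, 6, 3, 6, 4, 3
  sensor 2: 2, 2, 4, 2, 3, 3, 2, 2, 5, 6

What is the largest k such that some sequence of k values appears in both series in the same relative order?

Let dp[i][j] be the LCS length of the first i values of sensor 1 and the first j values of sensor 2. dp[i][j] = dp[i-1][j-1]+1 when the i-th and j-th values match, else max(dp[i-1][j], dp[i][j-1]).
    ·  2  2  4  2  3  3  2  2  5  6
 ·  0  0  0  0  0  0  0  0  0  0  0
 5  0  0  0  0  0  0  0  0  0  1  1
 4  0  0  0  1  1  1  1  1  1  1  1
 4  0  0  0  1  1  1  1  1  1  1  1
 6  0  0  0  1  1  1  1  1  1  1  2
 4  0  0  0  1  1  1  1  1  1  1  2
 6  0  0  0  1  1  1  1  1  1  1  2
 5  0  0  0  1  1  1  1  1  1  2  2
 5  0  0  0  1  1  1  1  1  1  2  2
 2  0  1  1  1  2  2  2  2  2  2  2
 6  0  1  1  1  2  2  2  2  2  2  3
 6  0  1  1  1  2  2  2  2  2  2  3
 3  0  1  1  1  2  3  3  3  3  3  3
 6  0  1  1  1  2  3  3  3  3  3  4
 4  0  1  1  2  2  3  3  3  3  3  4
 3  0  1  1  2  2  3  4  4  4  4  4
dp[15][10] = 4. One LCS (by backtracking along matches): 4, 2, 3, 6.

4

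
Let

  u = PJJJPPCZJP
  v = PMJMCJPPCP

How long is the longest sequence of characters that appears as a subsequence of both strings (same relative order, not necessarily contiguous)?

One common subsequence of length 7: P (u #1, v #1) → J (u #2, v #3) → J (u #4, v #6) → P (u #5, v #7) → P (u #6, v #8) → C (u #7, v #9) → P (u #10, v #10). Since dp[10][10] = 7, nothing longer is possible.

7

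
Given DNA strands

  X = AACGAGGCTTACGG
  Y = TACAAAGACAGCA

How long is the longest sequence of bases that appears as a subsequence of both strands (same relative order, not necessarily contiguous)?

One common subsequence of length 7: A [1,6]; then A [2,8]; then C [3,9]; then A [5,10]; then G [7,11]; then C [8,12]; then A [11,13]. Since dp[14][13] = 7, nothing longer is possible.

7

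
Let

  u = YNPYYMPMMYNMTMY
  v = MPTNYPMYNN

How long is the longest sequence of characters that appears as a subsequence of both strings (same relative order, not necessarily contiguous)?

6

Taking N (u #2, v #4); then Y (u #5, v #5); then P (u #7, v #6); then M (u #9, v #7); then Y (u #10, v #8); then N (u #11, v #10) gives a common subsequence of length 6. The LCS DP gives dp[15][10] = 6, so this is optimal.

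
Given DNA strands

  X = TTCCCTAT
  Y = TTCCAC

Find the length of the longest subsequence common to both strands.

Let dp[i][j] be the LCS length of the first i bases of X and the first j bases of Y. dp[i][j] = dp[i-1][j-1]+1 when the i-th and j-th bases match, else max(dp[i-1][j], dp[i][j-1]).
    ·  T  T  C  C  A  C
 ·  0  0  0  0  0  0  0
 T  0  1  1  1  1  1  1
 T  0  1  2  2  2  2  2
 C  0  1  2  3  3  3  3
 C  0  1  2  3  4  4  4
 C  0  1  2  3  4  4  5
 T  0  1  2  3  4  4  5
 A  0  1  2  3  4  5  5
 T  0  1  2  3  4  5  5
dp[8][6] = 5. One LCS (by backtracking along matches): TTCCC.

5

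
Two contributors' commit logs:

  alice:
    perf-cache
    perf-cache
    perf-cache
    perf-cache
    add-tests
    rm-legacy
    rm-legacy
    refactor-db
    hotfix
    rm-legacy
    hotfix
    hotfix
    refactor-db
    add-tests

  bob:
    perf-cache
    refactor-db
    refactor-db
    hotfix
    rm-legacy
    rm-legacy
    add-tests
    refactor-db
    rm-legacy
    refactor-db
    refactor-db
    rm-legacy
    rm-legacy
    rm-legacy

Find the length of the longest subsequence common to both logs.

6

Taking perf-cache [1,1], rm-legacy [6,5], rm-legacy [7,6], refactor-db [8,8], rm-legacy [10,9], refactor-db [13,11] gives a common subsequence of length 6. dp[14][14] = 6 confirms this is the maximum.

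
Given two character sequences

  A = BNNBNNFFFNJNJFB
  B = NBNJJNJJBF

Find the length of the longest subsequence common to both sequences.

7

Pick N (A #3, B #1) → B (A #4, B #2) → N (A #5, B #3) → N (A #10, B #6) → J (A #11, B #7) → J (A #13, B #8) → F (A #14, B #10); all 7 characters appear in both, in order. The LCS DP gives dp[15][10] = 7, so this is optimal.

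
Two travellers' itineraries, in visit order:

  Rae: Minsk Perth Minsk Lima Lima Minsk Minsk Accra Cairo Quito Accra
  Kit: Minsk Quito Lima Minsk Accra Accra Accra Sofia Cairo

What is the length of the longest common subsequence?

5

Pick Minsk [1,1]; then Lima [5,3]; then Minsk [6,4]; then Accra [8,7]; then Cairo [9,9]; all 5 stops appear in both, in order. The LCS DP gives dp[11][9] = 5, so this is optimal.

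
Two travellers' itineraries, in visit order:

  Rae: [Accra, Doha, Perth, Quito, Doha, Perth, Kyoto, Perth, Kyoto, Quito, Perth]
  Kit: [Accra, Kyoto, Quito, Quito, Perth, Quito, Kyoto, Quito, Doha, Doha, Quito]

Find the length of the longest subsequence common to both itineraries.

5

Taking Accra (Rae #1, Kit #1); then Perth (Rae #3, Kit #5); then Quito (Rae #4, Kit #8); then Doha (Rae #5, Kit #10); then Quito (Rae #10, Kit #11) gives a common subsequence of length 5. The LCS DP gives dp[11][11] = 5, so this is optimal.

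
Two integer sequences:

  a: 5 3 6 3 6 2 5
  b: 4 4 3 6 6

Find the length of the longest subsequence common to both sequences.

Pick 3 at a[2]=b[3], then 6 at a[3]=b[4], then 6 at a[5]=b[5]; all 3 values appear in both, in order. Since dp[7][5] = 3, nothing longer is possible.

3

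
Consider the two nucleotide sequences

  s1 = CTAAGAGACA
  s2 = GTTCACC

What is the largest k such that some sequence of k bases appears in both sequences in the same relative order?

3

Taking C at s1[1]=s2[4] → A at s1[3]=s2[5] → C at s1[9]=s2[7] gives a common subsequence of length 3. dp[10][7] = 3 confirms this is the maximum.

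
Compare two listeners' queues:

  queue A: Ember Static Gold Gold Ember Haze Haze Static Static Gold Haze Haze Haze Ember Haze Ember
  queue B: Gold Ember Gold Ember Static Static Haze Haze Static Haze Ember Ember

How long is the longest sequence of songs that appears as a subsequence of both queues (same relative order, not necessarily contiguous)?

Match Ember (queue A #1, queue B #2), then Gold (queue A #4, queue B #3), then Ember (queue A #5, queue B #4), then Static (queue A #8, queue B #5), then Static (queue A #9, queue B #6), then Haze (queue A #11, queue B #7), then Haze (queue A #12, queue B #8), then Haze (queue A #13, queue B #10), then Ember (queue A #14, queue B #11), then Ember (queue A #16, queue B #12) — 10 songs in the same relative order in both, and the DP table's final entry dp[16][12] is also 10, so no common subsequence is longer.

10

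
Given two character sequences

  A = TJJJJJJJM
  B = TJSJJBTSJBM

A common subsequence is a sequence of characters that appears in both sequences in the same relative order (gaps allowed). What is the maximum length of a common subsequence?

Let dp[i][j] be the LCS length of the first i characters of A and the first j characters of B. dp[i][j] = dp[i-1][j-1]+1 when the i-th and j-th characters match, else max(dp[i-1][j], dp[i][j-1]).
    ·  T  J  S  J  J  B  T  S  J  B  M
 ·  0  0  0  0  0  0  0  0  0  0  0  0
 T  0  1  1  1  1  1  1  1  1  1  1  1
 J  0  1  2  2  2  2  2  2  2  2  2  2
 J  0  1  2  2  3  3  3  3  3  3  3  3
 J  0  1  2  2  3  4  4  4  4  4  4  4
 J  0  1  2  2  3  4  4  4  4  5  5  5
 J  0  1  2  2  3  4  4  4  4  5  5  5
 J  0  1  2  2  3  4  4  4  4  5  5  5
 J  0  1  2  2  3  4  4  4  4  5  5  5
 M  0  1  2  2  3  4  4  4  4  5  5  6
dp[9][11] = 6. One LCS (by backtracking along matches): TJJJJM.

6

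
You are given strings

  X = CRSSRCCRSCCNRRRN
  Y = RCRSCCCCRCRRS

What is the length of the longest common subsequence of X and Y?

10

Match C at X[1]=Y[2]; then R at X[2]=Y[3]; then S at X[4]=Y[4]; then C at X[6]=Y[5]; then C at X[7]=Y[6]; then C at X[10]=Y[7]; then C at X[11]=Y[8]; then R at X[13]=Y[9]; then R at X[14]=Y[11]; then R at X[15]=Y[12] — 10 characters in the same relative order in both. dp[16][13] = 10 confirms this is the maximum.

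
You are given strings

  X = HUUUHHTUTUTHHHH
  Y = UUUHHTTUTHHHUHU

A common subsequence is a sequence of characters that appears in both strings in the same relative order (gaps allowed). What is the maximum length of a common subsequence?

13

One common subsequence of length 13: U (X #2, Y #1), U (X #3, Y #2), U (X #4, Y #3), H (X #5, Y #4), H (X #6, Y #5), T (X #7, Y #6), T (X #9, Y #7), U (X #10, Y #8), T (X #11, Y #9), H (X #12, Y #10), H (X #13, Y #11), H (X #14, Y #12), H (X #15, Y #14), and the DP table's final entry dp[15][15] is also 13, so no common subsequence is longer.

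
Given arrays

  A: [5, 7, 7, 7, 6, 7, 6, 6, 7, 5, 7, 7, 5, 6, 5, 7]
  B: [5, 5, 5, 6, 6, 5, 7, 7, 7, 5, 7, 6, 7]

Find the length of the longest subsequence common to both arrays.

Pick 5 (A #1, B #3) → 6 (A #5, B #4) → 6 (A #7, B #5) → 7 (A #9, B #7) → 7 (A #11, B #8) → 7 (A #12, B #9) → 5 (A #13, B #10) → 6 (A #14, B #12) → 7 (A #16, B #13); all 9 values appear in both, in order. Since dp[16][13] = 9, nothing longer is possible.

9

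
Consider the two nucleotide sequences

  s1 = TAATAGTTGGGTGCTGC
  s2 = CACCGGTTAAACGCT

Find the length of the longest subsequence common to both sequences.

7

One common subsequence of length 7: T (s1 #1, s2 #8), A (s1 #2, s2 #9), A (s1 #3, s2 #10), A (s1 #5, s2 #11), G (s1 #13, s2 #13), C (s1 #14, s2 #14), T (s1 #15, s2 #15). dp[17][15] = 7 confirms this is the maximum.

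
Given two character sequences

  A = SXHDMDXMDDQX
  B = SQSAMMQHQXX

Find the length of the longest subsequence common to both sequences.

5

Let dp[i][j] be the LCS length of the first i characters of A and the first j characters of B. dp[i][j] = dp[i-1][j-1]+1 when the i-th and j-th characters match, else max(dp[i-1][j], dp[i][j-1]).
    ·  S  Q  S  A  M  M  Q  H  Q  X  X
 ·  0  0  0  0  0  0  0  0  0  0  0  0
 S  0  1  1  1  1  1  1  1  1  1  1  1
 X  0  1  1  1  1  1  1  1  1  1  2  2
 H  0  1  1  1  1  1  1  1  2  2  2  2
 D  0  1  1  1  1  1  1  1  2  2  2  2
 M  0  1  1  1  1  2  2  2  2  2  2  2
 D  0  1  1  1  1  2  2  2  2  2  2  2
 X  0  1  1  1  1  2  2  2  2  2  3  3
 M  0  1  1  1  1  2  3  3  3  3  3  3
 D  0  1  1  1  1  2  3  3  3  3  3  3
 D  0  1  1  1  1  2  3  3  3  3  3  3
 Q  0  1  2  2  2  2  3  4  4  4  4  4
 X  0  1  2  2  2  2  3  4  4  4  5  5
dp[12][11] = 5. One LCS (by backtracking along matches): SMMQX.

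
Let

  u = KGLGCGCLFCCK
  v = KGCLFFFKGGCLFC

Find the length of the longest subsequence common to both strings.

Taking K at u[1]=v[1], G at u[2]=v[2], L at u[3]=v[4], G at u[4]=v[9], G at u[6]=v[10], C at u[7]=v[11], L at u[8]=v[12], F at u[9]=v[13], C at u[11]=v[14] gives a common subsequence of length 9, and the DP table's final entry dp[12][14] is also 9, so no common subsequence is longer.

9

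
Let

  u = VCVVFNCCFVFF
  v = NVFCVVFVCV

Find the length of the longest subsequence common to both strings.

7

Let dp[i][j] be the LCS length of the first i characters of u and the first j characters of v. dp[i][j] = dp[i-1][j-1]+1 when the i-th and j-th characters match, else max(dp[i-1][j], dp[i][j-1]).
    ·  N  V  F  C  V  V  F  V  C  V
 ·  0  0  0  0  0  0  0  0  0  0  0
 V  0  0  1  1  1  1  1  1  1  1  1
 C  0  0  1  1  2  2  2  2  2  2  2
 V  0  0  1  1  2  3  3  3  3  3  3
 V  0  0  1  1  2  3  4  4  4  4  4
 F  0  0  1  2  2  3  4  5  5  5  5
 N  0  1  1  2  2  3  4  5  5  5  5
 C  0  1  1  2  3  3  4  5  5  6  6
 C  0  1  1  2  3  3  4  5  5  6  6
 F  0  1  1  2  3  3  4  5  5  6  6
 V  0  1  2  2  3  4  4  5  6  6  7
 F  0  1  2  3  3  4  4  5  6  6  7
 F  0  1  2  3  3  4  4  5  6  6  7
dp[12][10] = 7. One LCS (by backtracking along matches): VCVVFCV.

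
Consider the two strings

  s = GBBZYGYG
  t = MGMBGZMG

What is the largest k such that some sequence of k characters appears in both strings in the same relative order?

Match G (s #1, t #2); then B (s #2, t #4); then Z (s #4, t #6); then G (s #8, t #8) — 4 characters in the same relative order in both. dp[8][8] = 4 confirms this is the maximum.

4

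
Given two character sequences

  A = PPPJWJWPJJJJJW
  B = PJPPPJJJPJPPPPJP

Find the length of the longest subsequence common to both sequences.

9

One common subsequence of length 9: P at A[1]=B[1], P at A[2]=B[3], P at A[3]=B[4], P at A[8]=B[5], J at A[9]=B[6], J at A[10]=B[7], J at A[11]=B[8], J at A[12]=B[10], J at A[13]=B[15], and the DP table's final entry dp[14][16] is also 9, so no common subsequence is longer.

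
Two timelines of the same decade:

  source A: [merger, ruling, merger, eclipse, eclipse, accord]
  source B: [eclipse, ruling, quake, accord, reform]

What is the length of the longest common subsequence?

2

One common subsequence of length 2: ruling [2,2] → accord [6,4], and the DP table's final entry dp[6][5] is also 2, so no common subsequence is longer.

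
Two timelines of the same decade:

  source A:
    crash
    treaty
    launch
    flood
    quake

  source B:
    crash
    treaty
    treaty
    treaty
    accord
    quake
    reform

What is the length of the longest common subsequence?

Taking crash [1,1] → treaty [2,4] → quake [5,6] gives a common subsequence of length 3, and the DP table's final entry dp[5][7] is also 3, so no common subsequence is longer.

3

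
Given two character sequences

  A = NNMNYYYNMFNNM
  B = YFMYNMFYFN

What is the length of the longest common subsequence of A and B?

Pick M at A[3]=B[3]; then Y at A[7]=B[4]; then N at A[8]=B[5]; then M at A[9]=B[6]; then F at A[10]=B[9]; then N at A[12]=B[10]; all 6 characters appear in both, in order. The LCS DP gives dp[13][10] = 6, so this is optimal.

6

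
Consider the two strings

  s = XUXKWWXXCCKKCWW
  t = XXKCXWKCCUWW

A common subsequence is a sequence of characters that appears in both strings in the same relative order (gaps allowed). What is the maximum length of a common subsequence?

8

One common subsequence of length 8: X [1,1], then X [3,2], then K [4,3], then W [5,6], then C [9,8], then C [10,9], then W [14,11], then W [15,12]. The LCS DP gives dp[15][12] = 8, so this is optimal.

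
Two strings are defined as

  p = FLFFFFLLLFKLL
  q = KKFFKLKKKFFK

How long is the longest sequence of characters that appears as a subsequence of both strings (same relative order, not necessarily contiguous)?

5

Pick F at p[1]=q[4], then L at p[2]=q[6], then F at p[6]=q[10], then F at p[10]=q[11], then K at p[11]=q[12]; all 5 characters appear in both, in order. The LCS DP gives dp[13][12] = 5, so this is optimal.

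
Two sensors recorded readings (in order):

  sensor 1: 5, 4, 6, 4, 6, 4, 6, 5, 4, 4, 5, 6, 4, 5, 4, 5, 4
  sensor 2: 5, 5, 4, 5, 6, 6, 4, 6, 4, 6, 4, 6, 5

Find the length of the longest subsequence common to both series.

10

One common subsequence of length 10: 5 at sensor 1[1]=sensor 2[2], 4 at sensor 1[2]=sensor 2[3], 6 at sensor 1[3]=sensor 2[6], 4 at sensor 1[4]=sensor 2[7], 6 at sensor 1[5]=sensor 2[8], 4 at sensor 1[6]=sensor 2[9], 6 at sensor 1[7]=sensor 2[10], 4 at sensor 1[10]=sensor 2[11], 6 at sensor 1[12]=sensor 2[12], 5 at sensor 1[16]=sensor 2[13]. The LCS DP gives dp[17][13] = 10, so this is optimal.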